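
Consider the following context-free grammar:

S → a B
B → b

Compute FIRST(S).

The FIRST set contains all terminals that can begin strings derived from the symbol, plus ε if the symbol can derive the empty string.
S has the single production S → a B, whose right-hand side begins with the terminal a. So FIRST(S) = {a}.

Final answer: {a}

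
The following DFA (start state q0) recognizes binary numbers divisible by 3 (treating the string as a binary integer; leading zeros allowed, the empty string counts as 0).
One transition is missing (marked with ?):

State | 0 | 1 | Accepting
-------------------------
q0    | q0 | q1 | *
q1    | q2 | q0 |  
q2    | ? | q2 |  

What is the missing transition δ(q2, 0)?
q1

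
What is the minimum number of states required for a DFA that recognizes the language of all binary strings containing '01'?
Language: binary strings containing '01'
Lower bound (Myhill–Nerode): the prefixes ε, 0, 01 are pairwise distinguishable:
  ε vs 01: suffix ε distinguishes them (ε is rejected, 01 is accepted)
  0 vs 01: suffix ε distinguishes them (0 is rejected, 01 is accepted)
  ε vs 0: suffix 1 distinguishes them (ε·1 = 1 is rejected, 0·1 = 01 is accepted)
So any DFA needs at least 3 states.
Upper bound: a DFA with 3 states exists (one state per class above: 'no progress', 'last symbol 0', and 'seen 01' (accepting sink)).
Minimum states: 3

Final answer: 3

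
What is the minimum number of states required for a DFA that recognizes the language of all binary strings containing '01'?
Language: binary strings containing '01'
Lower bound (Myhill–Nerode): the prefixes ε, 0, 01 are pairwise distinguishable:
  ε vs 01: suffix ε distinguishes them (ε is rejected, 01 is accepted)
  0 vs 01: suffix ε distinguishes them (0 is rejected, 01 is accepted)
  ε vs 0: suffix 1 distinguishes them (ε·1 = 1 is rejected, 0·1 = 01 is accepted)
So any DFA needs at least 3 states.
Upper bound: a DFA with 3 states exists (one state per class above: 'no progress', 'last symbol 0', and 'seen 01' (accepting sink)).
Minimum states: 3

Final answer: 3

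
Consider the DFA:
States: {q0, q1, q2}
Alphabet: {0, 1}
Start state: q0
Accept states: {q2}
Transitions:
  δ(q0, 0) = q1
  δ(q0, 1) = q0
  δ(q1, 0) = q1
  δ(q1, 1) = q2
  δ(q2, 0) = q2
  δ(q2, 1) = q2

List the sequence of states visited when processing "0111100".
Starting at q0
Read '0': q0 -> q1
Read '1': q1 -> q2
Read '1': q2 -> q2
Read '1': q2 -> q2
Read '1': q2 -> q2
Read '0': q2 -> q2
Read '0': q2 -> q2

Final answer: q0 -> q1 -> q2 -> q2 -> q2 -> q2 -> q2 -> q2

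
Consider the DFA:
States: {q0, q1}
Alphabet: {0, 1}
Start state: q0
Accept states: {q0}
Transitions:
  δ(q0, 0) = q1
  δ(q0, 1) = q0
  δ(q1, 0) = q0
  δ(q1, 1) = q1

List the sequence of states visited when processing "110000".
Starting at q0
Read '1': q0 -> q0
Read '1': q0 -> q0
Read '0': q0 -> q1
Read '0': q1 -> q0
Read '0': q0 -> q1
Read '0': q1 -> q0

Final answer: q0 -> q0 -> q0 -> q1 -> q0 -> q1 -> q0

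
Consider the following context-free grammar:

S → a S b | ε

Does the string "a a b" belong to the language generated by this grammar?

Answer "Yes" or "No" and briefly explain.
Every derivation applies S → a S b some number n of times and then S → ε, producing a^n b^n with equally many a's and b's. The string a a b has two a's but only one b, so it cannot be derived.

Final answer: No - no valid derivation exists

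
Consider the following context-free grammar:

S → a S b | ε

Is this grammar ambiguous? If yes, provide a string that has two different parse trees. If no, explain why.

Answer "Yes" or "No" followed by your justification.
At every step exactly one production applies: if the remaining string to generate is non-empty it starts with a and ends with b, forcing S → a S b; if it is empty, S → ε is forced. Hence each string a^n b^n has exactly one derivation (S → a S b applied n times, then S → ε) and one parse tree.

Final answer: No - the grammar is unambiguous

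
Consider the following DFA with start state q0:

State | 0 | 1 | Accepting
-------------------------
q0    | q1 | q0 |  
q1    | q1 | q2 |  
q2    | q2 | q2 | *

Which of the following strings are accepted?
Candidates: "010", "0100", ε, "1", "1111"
"010": q0 → q1 → q2 → q2; q2 is accepting → accepted
"0100": q0 → q1 → q2 → q2 → q2; q2 is accepting → accepted
ε: q0; q0 is not accepting → rejected
"1": q0 → q0; q0 is not accepting → rejected
"1111": q0 → q0 → q0 → q0 → q0; q0 is not accepting → rejected

Final answer: "010", "0100"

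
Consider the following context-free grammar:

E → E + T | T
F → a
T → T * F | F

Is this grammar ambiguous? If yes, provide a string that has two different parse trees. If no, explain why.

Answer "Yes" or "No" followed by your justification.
This is the standard stratified expression grammar: '+' is introduced only by the left-recursive rule E → E + T and '*' only by the left-recursive rule T → T * F, with F → a. For any string, the last '+' must be the one produced at the root E (everything after it is a T containing no '+'), and likewise within each T the last '*' is produced at its root. This fixes the parse tree uniquely (left-associative, '*' binding tighter than '+'), so every string has exactly one parse tree.

Final answer: No - the grammar is unambiguous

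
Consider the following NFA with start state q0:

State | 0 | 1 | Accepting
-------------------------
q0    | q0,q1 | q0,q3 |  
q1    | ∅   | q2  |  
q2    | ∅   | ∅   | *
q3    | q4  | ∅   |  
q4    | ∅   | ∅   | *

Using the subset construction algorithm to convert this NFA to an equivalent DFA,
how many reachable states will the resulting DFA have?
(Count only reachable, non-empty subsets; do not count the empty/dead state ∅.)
Start subset: {q0}
{q0}: on 0 → {q0, q1}, on 1 → {q0, q3}
{q0, q1}: on 0 → {q0, q1}, on 1 → {q0, q2, q3}
{q0, q3}: on 0 → {q0, q1, q4}, on 1 → {q0, q3}
{q0, q2, q3}: on 0 → {q0, q1, q4}, on 1 → {q0, q3}
{q0, q1, q4}: on 0 → {q0, q1}, on 1 → {q0, q2, q3}
Reachable non-empty subsets: {q0}, {q0, q1}, {q0, q3}, {q0, q2, q3}, {q0, q1, q4} — 5 in total.

Final answer: 5 states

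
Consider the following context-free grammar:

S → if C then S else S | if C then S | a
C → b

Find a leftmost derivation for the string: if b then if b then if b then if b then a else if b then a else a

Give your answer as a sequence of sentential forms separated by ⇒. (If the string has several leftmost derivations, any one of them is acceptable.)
Start with S.
Step 1: the leftmost non-terminal is S; apply S → if C then S else S:  if C then S else S
Step 2: the leftmost non-terminal is C; apply C → b:  if b then S else S
Step 3: the leftmost non-terminal is S; apply S → if C then S:  if b then if C then S else S
Step 4: the leftmost non-terminal is C; apply C → b:  if b then if b then S else S
Step 5: the leftmost non-terminal is S; apply S → if C then S:  if b then if b then if C then S else S
Step 6: the leftmost non-terminal is C; apply C → b:  if b then if b then if b then S else S
Step 7: the leftmost non-terminal is S; apply S → if C then S else S:  if b then if b then if b then if C then S else S else S
Step 8: the leftmost non-terminal is C; apply C → b:  if b then if b then if b then if b then S else S else S
Step 9: the leftmost non-terminal is S; apply S → a:  if b then if b then if b then if b then a else S else S
Step 10: the leftmost non-terminal is S; apply S → if C then S:  if b then if b then if b then if b then a else if C then S else S
Step 11: the leftmost non-terminal is C; apply C → b:  if b then if b then if b then if b then a else if b then S else S
Step 12: the leftmost non-terminal is S; apply S → a:  if b then if b then if b then if b then a else if b then a else S
Step 13: the leftmost non-terminal is S; apply S → a:  if b then if b then if b then if b then a else if b then a else a

Final answer: S ⇒ if C then S else S ⇒ if b then S else S ⇒ if b then if C then S else S ⇒ if b then if b then S else S ⇒ if b then if b then if C then S else S ⇒ if b then if b then if b then S else S ⇒ if b then if b then if b then if C then S else S else S ⇒ if b then if b then if b then if b then S else S else S ⇒ if b then if b then if b then if b then a else S else S ⇒ if b then if b then if b then if b then a else if C then S else S ⇒ if b then if b then if b then if b then a else if b then S else S ⇒ if b then if b then if b then if b then a else if b then a else S ⇒ if b then if b then if b then if b then a else if b then a else a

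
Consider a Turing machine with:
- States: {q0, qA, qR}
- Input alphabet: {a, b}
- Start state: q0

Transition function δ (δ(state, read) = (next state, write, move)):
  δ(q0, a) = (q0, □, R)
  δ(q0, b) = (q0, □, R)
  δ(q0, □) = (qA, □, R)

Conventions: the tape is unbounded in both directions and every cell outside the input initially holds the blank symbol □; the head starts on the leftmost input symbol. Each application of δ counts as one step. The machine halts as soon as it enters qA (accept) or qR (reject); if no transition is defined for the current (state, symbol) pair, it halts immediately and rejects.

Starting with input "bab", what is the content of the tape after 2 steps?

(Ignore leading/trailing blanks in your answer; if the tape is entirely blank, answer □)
Step 0: [q0]bab (head at position 0)
Step 1: δ(q0, b) = (q0, □, R)  ⊢  □[q0]ab (head at position 1)
Step 2: δ(q0, a) = (q0, □, R)  ⊢  □□[q0]b (head at position 2)
Tape after 2 steps (ignoring surrounding blanks): b

Final answer: Tape: b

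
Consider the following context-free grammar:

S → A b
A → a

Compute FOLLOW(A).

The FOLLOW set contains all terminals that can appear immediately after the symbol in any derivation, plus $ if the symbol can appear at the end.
A occurs only in S → A b, where it is immediately followed by the terminal b. So FOLLOW(A) = {b}.

Final answer: {b}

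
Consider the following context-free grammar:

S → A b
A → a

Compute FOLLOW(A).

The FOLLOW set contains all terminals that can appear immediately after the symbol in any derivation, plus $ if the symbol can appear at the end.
A occurs only in S → A b, where it is immediately followed by the terminal b. So FOLLOW(A) = {b}.

Final answer: {b}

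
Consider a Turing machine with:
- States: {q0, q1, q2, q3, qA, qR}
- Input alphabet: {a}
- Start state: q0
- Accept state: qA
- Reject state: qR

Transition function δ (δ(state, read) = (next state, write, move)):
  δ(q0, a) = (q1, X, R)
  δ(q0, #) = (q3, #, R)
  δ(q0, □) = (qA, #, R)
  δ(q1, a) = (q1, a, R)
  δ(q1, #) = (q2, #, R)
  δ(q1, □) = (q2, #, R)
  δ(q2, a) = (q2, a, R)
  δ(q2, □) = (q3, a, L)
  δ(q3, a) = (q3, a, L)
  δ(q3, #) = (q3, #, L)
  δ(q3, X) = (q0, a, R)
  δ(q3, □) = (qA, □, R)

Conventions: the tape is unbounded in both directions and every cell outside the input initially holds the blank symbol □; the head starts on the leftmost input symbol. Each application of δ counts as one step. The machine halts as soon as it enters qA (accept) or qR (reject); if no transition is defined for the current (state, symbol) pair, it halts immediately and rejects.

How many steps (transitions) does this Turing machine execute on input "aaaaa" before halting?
Trace (configuration after each step, as tape_left[state]tape_right with head position):
Step 0: [q0]aaaaa (head at position 0)
Step 1: X[q1]aaaa (head 1)
Step 2: Xa[q1]aaa (head 2)
Step 3: Xaa[q1]aa (head 3)
Step 4: Xaaa[q1]a (head 4)
Step 5: Xaaaa[q1]□ (head 5)
Step 6: Xaaaa#[q2]□ (head 6)
Step 7: Xaaaa[q3]#a (head 5)
Step 8: Xaaa[q3]a#a (head 4)
Step 9: Xaa[q3]aa#a (head 3)
Step 10: Xa[q3]aaa#a (head 2)
Step 11: X[q3]aaaa#a (head 1)
Step 12: [q3]Xaaaa#a (head 0)
Step 13: a[q0]aaaa#a (head 1)
Step 14: aX[q1]aaa#a (head 2)
Step 15: aXa[q1]aa#a (head 3)
Step 16: aXaa[q1]a#a (head 4)
Step 17: aXaaa[q1]#a (head 5)
Step 18: aXaaa#[q2]a (head 6)
Step 19: aXaaa#a[q2]□ (head 7)
Step 20: aXaaa#[q3]aa (head 6)
Step 21: aXaaa[q3]#aa (head 5)
Step 22: aXaa[q3]a#aa (head 4)
Step 23: aXa[q3]aa#aa (head 3)
Step 24: aX[q3]aaa#aa (head 2)
Step 25: a[q3]Xaaa#aa (head 1)
Step 26: aa[q0]aaa#aa (head 2)
Step 27: aaX[q1]aa#aa (head 3)
Step 28: aaXa[q1]a#aa (head 4)
Step 29: aaXaa[q1]#aa (head 5)
Step 30: aaXaa#[q2]aa (head 6)
Step 31: aaXaa#a[q2]a (head 7)
Step 32: aaXaa#aa[q2]□ (head 8)
Step 33: aaXaa#a[q3]aa (head 7)
Step 34: aaXaa#[q3]aaa (head 6)
Step 35: aaXaa[q3]#aaa (head 5)
Step 36: aaXa[q3]a#aaa (head 4)
Step 37: aaX[q3]aa#aaa (head 3)
Step 38: aa[q3]Xaa#aaa (head 2)
Step 39: aaa[q0]aa#aaa (head 3)
Step 40: aaaX[q1]a#aaa (head 4)
Step 41: aaaXa[q1]#aaa (head 5)
Step 42: aaaXa#[q2]aaa (head 6)
Step 43: aaaXa#a[q2]aa (head 7)
Step 44: aaaXa#aa[q2]a (head 8)
Step 45: aaaXa#aaa[q2]□ (head 9)
Step 46: aaaXa#aa[q3]aa (head 8)
Step 47: aaaXa#a[q3]aaa (head 7)
Step 48: aaaXa#[q3]aaaa (head 6)
Step 49: aaaXa[q3]#aaaa (head 5)
Step 50: aaaX[q3]a#aaaa (head 4)
Step 51: aaa[q3]Xa#aaaa (head 3)
Step 52: aaaa[q0]a#aaaa (head 4)
Step 53: aaaaX[q1]#aaaa (head 5)
Step 54: aaaaX#[q2]aaaa (head 6)
Step 55: aaaaX#a[q2]aaa (head 7)
Step 56: aaaaX#aa[q2]aa (head 8)
Step 57: aaaaX#aaa[q2]a (head 9)
Step 58: aaaaX#aaaa[q2]□ (head 10)
Step 59: aaaaX#aaa[q3]aa (head 9)
Step 60: aaaaX#aa[q3]aaa (head 8)
Step 61: aaaaX#a[q3]aaaa (head 7)
Step 62: aaaaX#[q3]aaaaa (head 6)
Step 63: aaaaX[q3]#aaaaa (head 5)
Step 64: aaaa[q3]X#aaaaa (head 4)
Step 65: aaaaa[q0]#aaaaa (head 5)
Step 66: aaaaa#[q3]aaaaa (head 6)
Step 67: aaaaa[q3]#aaaaa (head 5)
Step 68: aaaa[q3]a#aaaaa (head 4)
Step 69: aaa[q3]aa#aaaaa (head 3)
Step 70: aa[q3]aaa#aaaaa (head 2)
Step 71: a[q3]aaaa#aaaaa (head 1)
Step 72: [q3]aaaaa#aaaaa (head 0)
Step 73: [q3]□aaaaa#aaaaa (head -1)
Step 74: □[qA]aaaaa#aaaaa (head 0)
The machine is in qA, so it halts and accepts.
Number of transitions executed: 74.

Final answer: 74 steps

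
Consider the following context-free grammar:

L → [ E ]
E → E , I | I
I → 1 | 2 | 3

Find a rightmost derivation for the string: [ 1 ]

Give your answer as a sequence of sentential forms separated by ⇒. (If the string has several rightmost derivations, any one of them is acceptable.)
Start with L.
Step 1: the rightmost non-terminal is L; apply L → [ E ]:  [ E ]
Step 2: the rightmost non-terminal is E; apply E → I:  [ I ]
Step 3: the rightmost non-terminal is I; apply I → 1:  [ 1 ]

Final answer: L ⇒ [ E ] ⇒ [ I ] ⇒ [ 1 ]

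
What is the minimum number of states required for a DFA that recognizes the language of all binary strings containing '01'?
Language: binary strings containing '01'
Lower bound (Myhill–Nerode): the prefixes ε, 0, 01 are pairwise distinguishable:
  ε vs 01: suffix ε distinguishes them (ε is rejected, 01 is accepted)
  0 vs 01: suffix ε distinguishes them (0 is rejected, 01 is accepted)
  ε vs 0: suffix 1 distinguishes them (ε·1 = 1 is rejected, 0·1 = 01 is accepted)
So any DFA needs at least 3 states.
Upper bound: a DFA with 3 states exists (one state per class above: 'no progress', 'last symbol 0', and 'seen 01' (accepting sink)).
Minimum states: 3

Final answer: 3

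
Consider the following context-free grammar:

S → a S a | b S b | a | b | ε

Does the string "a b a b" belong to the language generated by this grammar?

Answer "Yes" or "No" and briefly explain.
Every production places the same symbol at both ends (or yields a single symbol / ε), so every derived string is a palindrome. a b a b reversed is b a b a ≠ a b a b, so it is not a palindrome and cannot be derived (already the first step fails: the string starts with a but ends with b, so neither S → a S a nor S → b S b fits).

Final answer: No - no valid derivation exists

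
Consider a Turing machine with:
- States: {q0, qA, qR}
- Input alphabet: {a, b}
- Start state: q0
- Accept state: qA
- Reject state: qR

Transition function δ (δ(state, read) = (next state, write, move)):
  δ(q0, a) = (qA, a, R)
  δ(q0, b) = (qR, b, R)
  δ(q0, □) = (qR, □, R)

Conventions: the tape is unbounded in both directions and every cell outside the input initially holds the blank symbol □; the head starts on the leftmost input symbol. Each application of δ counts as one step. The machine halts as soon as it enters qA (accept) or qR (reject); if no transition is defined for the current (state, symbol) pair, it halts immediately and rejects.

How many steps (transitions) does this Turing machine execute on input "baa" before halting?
Step 0: [q0]baa (head at position 0)
Step 1: δ(q0, b) = (qR, b, R)  ⊢  b[qR]aa (head at position 1)
The machine is in qR, so it halts and rejects.
Number of transitions executed: 1.

Final answer: 1 steps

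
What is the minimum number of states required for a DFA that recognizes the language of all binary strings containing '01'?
Language: binary strings containing '01'
Lower bound (Myhill–Nerode): the prefixes ε, 0, 01 are pairwise distinguishable:
  ε vs 01: suffix ε distinguishes them (ε is rejected, 01 is accepted)
  0 vs 01: suffix ε distinguishes them (0 is rejected, 01 is accepted)
  ε vs 0: suffix 1 distinguishes them (ε·1 = 1 is rejected, 0·1 = 01 is accepted)
So any DFA needs at least 3 states.
Upper bound: a DFA with 3 states exists (one state per class above: 'no progress', 'last symbol 0', and 'seen 01' (accepting sink)).
Minimum states: 3

Final answer: 3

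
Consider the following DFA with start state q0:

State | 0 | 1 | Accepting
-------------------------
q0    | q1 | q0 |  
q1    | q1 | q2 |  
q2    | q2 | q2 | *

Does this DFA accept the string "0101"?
Start in q0.
Read '0': q0 → q1
Read '1': q1 → q2
Read '0': q2 → q2
Read '1': q2 → q2
Final state q2 is accepting, so the string is accepted.

Final answer: Yes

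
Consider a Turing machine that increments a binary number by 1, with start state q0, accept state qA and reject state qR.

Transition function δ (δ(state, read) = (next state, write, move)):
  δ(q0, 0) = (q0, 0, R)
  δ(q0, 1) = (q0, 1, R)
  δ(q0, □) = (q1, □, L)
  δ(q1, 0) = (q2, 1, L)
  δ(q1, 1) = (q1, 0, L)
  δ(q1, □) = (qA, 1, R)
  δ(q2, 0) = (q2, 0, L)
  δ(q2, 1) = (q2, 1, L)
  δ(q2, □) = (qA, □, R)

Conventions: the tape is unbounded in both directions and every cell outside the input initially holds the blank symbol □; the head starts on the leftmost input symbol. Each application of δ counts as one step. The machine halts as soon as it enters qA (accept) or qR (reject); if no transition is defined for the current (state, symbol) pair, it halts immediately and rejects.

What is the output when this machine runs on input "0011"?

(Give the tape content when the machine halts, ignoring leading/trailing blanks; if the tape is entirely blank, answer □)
Step 0: [q0]0011 (head at position 0)
Step 1: δ(q0, 0) = (q0, 0, R)  ⊢  0[q0]011 (head at position 1)
Step 2: δ(q0, 0) = (q0, 0, R)  ⊢  00[q0]11 (head at position 2)
Step 3: δ(q0, 1) = (q0, 1, R)  ⊢  001[q0]1 (head at position 3)
Step 4: δ(q0, 1) = (q0, 1, R)  ⊢  0011[q0]□ (head at position 4)
Step 5: δ(q0, □) = (q1, □, L)  ⊢  001[q1]1□ (head at position 3)
Step 6: δ(q1, 1) = (q1, 0, L)  ⊢  00[q1]10□ (head at position 2)
Step 7: δ(q1, 1) = (q1, 0, L)  ⊢  0[q1]000□ (head at position 1)
Step 8: δ(q1, 0) = (q2, 1, L)  ⊢  [q2]0100□ (head at position 0)
Step 9: δ(q2, 0) = (q2, 0, L)  ⊢  [q2]□0100□ (head at position -1)
Step 10: δ(q2, □) = (qA, □, R)  ⊢  □[qA]0100□ (head at position 0)
The machine is in qA, so it halts and accepts.
Tape content when halted (ignoring surrounding blanks): 0100

Final answer: Output: 0100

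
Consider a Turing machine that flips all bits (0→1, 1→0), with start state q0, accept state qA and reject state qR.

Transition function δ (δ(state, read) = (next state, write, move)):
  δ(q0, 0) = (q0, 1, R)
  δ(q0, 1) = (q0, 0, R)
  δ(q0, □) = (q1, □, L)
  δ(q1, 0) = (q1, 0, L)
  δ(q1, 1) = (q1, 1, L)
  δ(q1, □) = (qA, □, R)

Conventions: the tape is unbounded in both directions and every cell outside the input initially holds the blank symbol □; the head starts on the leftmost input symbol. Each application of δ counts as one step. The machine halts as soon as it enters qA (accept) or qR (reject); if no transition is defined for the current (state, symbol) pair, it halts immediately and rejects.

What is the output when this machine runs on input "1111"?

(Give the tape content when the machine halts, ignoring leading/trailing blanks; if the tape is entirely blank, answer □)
Step 0: [q0]1111 (head at position 0)
Step 1: δ(q0, 1) = (q0, 0, R)  ⊢  0[q0]111 (head at position 1)
Step 2: δ(q0, 1) = (q0, 0, R)  ⊢  00[q0]11 (head at position 2)
Step 3: δ(q0, 1) = (q0, 0, R)  ⊢  000[q0]1 (head at position 3)
Step 4: δ(q0, 1) = (q0, 0, R)  ⊢  0000[q0]□ (head at position 4)
Step 5: δ(q0, □) = (q1, □, L)  ⊢  000[q1]0□ (head at position 3)
Step 6: δ(q1, 0) = (q1, 0, L)  ⊢  00[q1]00□ (head at position 2)
Step 7: δ(q1, 0) = (q1, 0, L)  ⊢  0[q1]000□ (head at position 1)
Step 8: δ(q1, 0) = (q1, 0, L)  ⊢  [q1]0000□ (head at position 0)
Step 9: δ(q1, 0) = (q1, 0, L)  ⊢  [q1]□0000□ (head at position -1)
Step 10: δ(q1, □) = (qA, □, R)  ⊢  □[qA]0000□ (head at position 0)
The machine is in qA, so it halts and accepts.
Tape content when halted (ignoring surrounding blanks): 0000

Final answer: Output: 0000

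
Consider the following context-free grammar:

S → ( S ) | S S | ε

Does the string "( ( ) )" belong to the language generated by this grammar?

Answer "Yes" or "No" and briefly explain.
A derivation exists: S ⇒ ( S ) ⇒ ( ( S ) ) ⇒ ( ( ) ) (using S → ( S ) twice, then S → ε).

Final answer: Yes - a valid derivation exists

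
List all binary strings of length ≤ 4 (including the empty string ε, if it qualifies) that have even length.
Checking every binary string of length 0 to 4:
  Length 0: accepted: ε | rejected: (none)
  Length 1: accepted: (none) | rejected: 0, 1
  Length 2: accepted: 00, 01, 10, 11 | rejected: (none)
  Length 3: accepted: (none) | rejected: 000, 001, 010, 011, 100, 101, 110, 111
  Length 4: accepted: 0000, 0001, 0010, 0011, 0100, 0101, 0110, 0111, 1000, 1001, 1010, 1011, 1100, 1101, 1110, 1111 | rejected: (none)
Total: 21 string(s).

Final answer: ε, 00, 01, 10, 11, 0000, 0001, 0010, 0011, 0100, 0101, 0110, 0111, 1000, 1001, 1010, 1011, 1100, 1101, 1110, 1111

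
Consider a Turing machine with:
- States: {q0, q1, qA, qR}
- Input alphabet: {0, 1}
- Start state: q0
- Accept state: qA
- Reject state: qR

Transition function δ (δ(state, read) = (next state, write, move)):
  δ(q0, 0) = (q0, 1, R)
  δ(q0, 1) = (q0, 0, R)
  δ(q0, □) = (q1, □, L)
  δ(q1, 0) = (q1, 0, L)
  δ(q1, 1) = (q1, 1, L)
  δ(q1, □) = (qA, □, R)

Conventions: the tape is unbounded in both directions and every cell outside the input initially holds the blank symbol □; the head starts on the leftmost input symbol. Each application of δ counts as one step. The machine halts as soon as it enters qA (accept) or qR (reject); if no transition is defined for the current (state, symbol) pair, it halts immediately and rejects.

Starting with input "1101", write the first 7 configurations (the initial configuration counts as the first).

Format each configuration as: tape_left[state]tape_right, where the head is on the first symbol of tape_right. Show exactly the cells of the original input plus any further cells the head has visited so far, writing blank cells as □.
Step 0: [q0]1101 (head at position 0)
Step 1: δ(q0, 1) = (q0, 0, R)  ⊢  0[q0]101 (head at position 1)
Step 2: δ(q0, 1) = (q0, 0, R)  ⊢  00[q0]01 (head at position 2)
Step 3: δ(q0, 0) = (q0, 1, R)  ⊢  001[q0]1 (head at position 3)
Step 4: δ(q0, 1) = (q0, 0, R)  ⊢  0010[q0]□ (head at position 4)
Step 5: δ(q0, □) = (q1, □, L)  ⊢  001[q1]0□ (head at position 3)
Step 6: δ(q1, 0) = (q1, 0, L)  ⊢  00[q1]10□ (head at position 2)

Final answer: [q0]1101 ⊢ 0[q0]101 ⊢ 00[q0]01 ⊢ 001[q0]1 ⊢ 0010[q0]□ ⊢ 001[q1]0□ ⊢ 00[q1]10□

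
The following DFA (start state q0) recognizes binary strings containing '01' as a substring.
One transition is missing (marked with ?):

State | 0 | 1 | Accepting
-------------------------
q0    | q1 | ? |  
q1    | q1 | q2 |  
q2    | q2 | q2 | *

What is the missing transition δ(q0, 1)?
q0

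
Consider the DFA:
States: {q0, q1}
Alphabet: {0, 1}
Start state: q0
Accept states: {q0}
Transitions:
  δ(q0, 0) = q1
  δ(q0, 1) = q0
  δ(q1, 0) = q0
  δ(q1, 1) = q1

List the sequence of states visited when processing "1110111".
Starting at q0
Read '1': q0 -> q0
Read '1': q0 -> q0
Read '1': q0 -> q0
Read '0': q0 -> q1
Read '1': q1 -> q1
Read '1': q1 -> q1
Read '1': q1 -> q1

Final answer: q0 -> q0 -> q0 -> q0 -> q1 -> q1 -> q1 -> q1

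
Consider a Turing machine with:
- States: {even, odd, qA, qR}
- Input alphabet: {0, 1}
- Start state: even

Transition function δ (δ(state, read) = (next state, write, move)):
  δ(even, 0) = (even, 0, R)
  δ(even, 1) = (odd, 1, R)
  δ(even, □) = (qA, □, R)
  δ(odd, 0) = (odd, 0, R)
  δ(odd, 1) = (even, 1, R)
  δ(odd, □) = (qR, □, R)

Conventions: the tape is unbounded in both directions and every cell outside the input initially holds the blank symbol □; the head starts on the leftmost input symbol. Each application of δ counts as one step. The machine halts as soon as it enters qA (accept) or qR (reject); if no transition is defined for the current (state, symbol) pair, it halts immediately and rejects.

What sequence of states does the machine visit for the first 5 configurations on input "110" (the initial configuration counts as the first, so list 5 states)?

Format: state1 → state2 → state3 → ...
Step 0: [even]110 (head at position 0)
Step 1: δ(even, 1) = (odd, 1, R)  ⊢  1[odd]10 (head at position 1)
Step 2: δ(odd, 1) = (even, 1, R)  ⊢  11[even]0 (head at position 2)
Step 3: δ(even, 0) = (even, 0, R)  ⊢  110[even]□ (head at position 3)
Step 4: δ(even, □) = (qA, □, R)  ⊢  110□[qA]□ (head at position 4)
Reading off the states of these 5 configurations: even → odd → even → even → qA

Final answer: even → odd → even → even → qA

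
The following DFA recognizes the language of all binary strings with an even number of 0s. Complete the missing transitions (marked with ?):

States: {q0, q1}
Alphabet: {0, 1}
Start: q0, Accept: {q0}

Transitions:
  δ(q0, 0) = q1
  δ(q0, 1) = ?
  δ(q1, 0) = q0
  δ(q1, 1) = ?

What each state remembers (consistent with the given transitions and accept states):
  q0: an even number of 0s has been read so far
  q1: an odd number of 0s has been read so far
Filling in the missing entries:
  δ(q0, 1): in q0 (an even number of 0s has been read so far), after reading 1 we have: an even number of 0s has been read so far → q0
  δ(q1, 1): in q1 (an odd number of 0s has been read so far), after reading 1 we have: an odd number of 0s has been read so far → q1

Final answer: δ(q0, 1) = q0; δ(q1, 1) = q1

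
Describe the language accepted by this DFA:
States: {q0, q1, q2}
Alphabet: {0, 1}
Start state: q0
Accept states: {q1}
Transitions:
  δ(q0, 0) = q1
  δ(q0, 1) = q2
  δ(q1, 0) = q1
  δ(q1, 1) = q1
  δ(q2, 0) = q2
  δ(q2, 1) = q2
Analyzing the DFA structure:
Start state: q0
Accept states: {q1}
Interpreting what each state remembers (checking against the transitions):
  q0: nothing has been read yet
  q1: the first symbol was 0
  q2: the first symbol was 1 (trap state)
  δ(q0, 0): in q0 (nothing has been read yet), after reading 0 we have: the first symbol was 0 → q1
  δ(q0, 1): in q0 (nothing has been read yet), after reading 1 we have: the first symbol was 1 (trap state) → q2
  δ(q1, 0): in q1 (the first symbol was 0), after reading 0 we have: the first symbol was 0 → q1
  δ(q1, 1): in q1 (the first symbol was 0), after reading 1 we have: the first symbol was 0 → q1
  δ(q2, 0): in q2 (the first symbol was 1 (trap state)), after reading 0 we have: the first symbol was 1 (trap state) → q2
  δ(q2, 1): in q2 (the first symbol was 1 (trap state)), after reading 1 we have: the first symbol was 1 (trap state) → q2
A string is accepted iff it ends in {q1}, i.e. the first symbol was 0.
Language: All binary strings starting with 0

Final answer: All binary strings starting with 0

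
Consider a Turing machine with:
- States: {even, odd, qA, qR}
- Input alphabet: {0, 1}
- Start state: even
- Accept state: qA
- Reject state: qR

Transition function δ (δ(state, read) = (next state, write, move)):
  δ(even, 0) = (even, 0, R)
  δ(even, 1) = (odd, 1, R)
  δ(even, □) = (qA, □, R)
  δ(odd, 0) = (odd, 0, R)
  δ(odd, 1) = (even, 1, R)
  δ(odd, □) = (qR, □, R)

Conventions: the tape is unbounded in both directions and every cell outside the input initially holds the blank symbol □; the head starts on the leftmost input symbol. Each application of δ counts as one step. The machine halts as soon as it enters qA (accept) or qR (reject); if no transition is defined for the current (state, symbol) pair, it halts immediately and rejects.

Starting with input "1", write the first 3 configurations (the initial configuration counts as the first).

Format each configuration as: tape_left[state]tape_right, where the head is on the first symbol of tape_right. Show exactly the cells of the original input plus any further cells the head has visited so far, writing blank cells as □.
Step 0: [even]1 (head at position 0)
Step 1: δ(even, 1) = (odd, 1, R)  ⊢  1[odd]□ (head at position 1)
Step 2: δ(odd, □) = (qR, □, R)  ⊢  1□[qR]□ (head at position 2)

Final answer: [even]1 ⊢ 1[odd]□ ⊢ 1□[qR]□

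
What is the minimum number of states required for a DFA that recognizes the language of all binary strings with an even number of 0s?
Language: binary strings with an even number of 0s
Lower bound (Myhill–Nerode): the prefixes ε, 0 are pairwise distinguishable:
  ε vs 0: suffix ε distinguishes them (ε has zero 0s (accepted), 0 has one 0 (rejected))
So any DFA needs at least 2 states.
Upper bound: a DFA with 2 states exists (one state per class above).
Minimum states: 2

Final answer: 2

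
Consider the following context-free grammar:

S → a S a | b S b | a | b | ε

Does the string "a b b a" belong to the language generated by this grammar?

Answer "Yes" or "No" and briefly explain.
A derivation exists: S ⇒ a S a ⇒ a b S b a ⇒ a b b a (using S → a S a, S → b S b, then S → ε).

Final answer: Yes - a valid derivation exists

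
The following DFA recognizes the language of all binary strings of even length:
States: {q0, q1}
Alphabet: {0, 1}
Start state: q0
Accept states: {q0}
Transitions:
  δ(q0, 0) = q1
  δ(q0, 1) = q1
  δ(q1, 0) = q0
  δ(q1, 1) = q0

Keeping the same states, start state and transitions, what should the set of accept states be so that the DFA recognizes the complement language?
The DFA is complete (every state has a transition on every symbol), so the complement
is recognized by the same DFA with accepting and non-accepting states swapped.
Original accept states: {q0}
Complement accept states = All states - Original accept states
= {q0, q1} - {q0}
= {q1}
Complement language: strings of ODD length

Final answer: {q1}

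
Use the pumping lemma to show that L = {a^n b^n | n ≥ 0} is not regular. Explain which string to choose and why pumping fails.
Language: L = {a^n b^n | n ≥ 0} (equal numbers of a's followed by b's)
Step 1: Assume for contradiction that L is regular, with pumping length p.
Step 2: Choose s = a^p b^p. Then s ∈ L (it has p a's followed by p b's) and |s| ≥ p.
Step 3: Consider any decomposition s = xyz with |xy| ≤ p and |y| > 0. Since |xy| ≤ p and the first p symbols of s are all a's, y = a^k for some k with 1 ≤ k ≤ p.
Step 4: Pumping up (i = 2): xy²z = a^(p+k) b^p, which has more a's than b's, so xy²z ∉ L.
This contradicts the pumping lemma, so L is not regular.

Final answer: Choose s = a^p b^p. Since |xy| ≤ p, y = a^k with k ≥ 1. Then xy²z = a^(p+k) b^p ∉ L.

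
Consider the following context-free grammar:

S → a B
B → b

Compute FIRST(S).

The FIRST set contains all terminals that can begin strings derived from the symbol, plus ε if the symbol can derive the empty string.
S has the single production S → a B, whose right-hand side begins with the terminal a. So FIRST(S) = {a}.

Final answer: {a}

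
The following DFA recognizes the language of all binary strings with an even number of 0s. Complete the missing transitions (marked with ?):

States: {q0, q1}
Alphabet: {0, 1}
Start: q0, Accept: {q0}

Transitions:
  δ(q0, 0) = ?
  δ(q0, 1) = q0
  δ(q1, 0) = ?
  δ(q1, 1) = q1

What each state remembers (consistent with the given transitions and accept states):
  q0: an even number of 0s has been read so far
  q1: an odd number of 0s has been read so far
Filling in the missing entries:
  δ(q0, 0): in q0 (an even number of 0s has been read so far), after reading 0 we have: an odd number of 0s has been read so far → q1
  δ(q1, 0): in q1 (an odd number of 0s has been read so far), after reading 0 we have: an even number of 0s has been read so far → q0

Final answer: δ(q0, 0) = q1; δ(q1, 0) = q0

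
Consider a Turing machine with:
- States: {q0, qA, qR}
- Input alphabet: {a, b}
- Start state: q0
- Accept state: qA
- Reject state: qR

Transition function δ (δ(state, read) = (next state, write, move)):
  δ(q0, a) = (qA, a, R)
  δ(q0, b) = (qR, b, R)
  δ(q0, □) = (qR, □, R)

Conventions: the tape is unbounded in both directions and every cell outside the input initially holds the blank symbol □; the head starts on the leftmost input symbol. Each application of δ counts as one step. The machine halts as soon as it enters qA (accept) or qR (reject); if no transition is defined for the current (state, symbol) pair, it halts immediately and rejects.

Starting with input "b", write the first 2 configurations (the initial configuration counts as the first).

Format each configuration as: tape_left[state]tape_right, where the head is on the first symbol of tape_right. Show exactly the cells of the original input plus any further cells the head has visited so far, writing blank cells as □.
Step 0: [q0]b (head at position 0)
Step 1: δ(q0, b) = (qR, b, R)  ⊢  b[qR]□ (head at position 1)

Final answer: [q0]b ⊢ b[qR]□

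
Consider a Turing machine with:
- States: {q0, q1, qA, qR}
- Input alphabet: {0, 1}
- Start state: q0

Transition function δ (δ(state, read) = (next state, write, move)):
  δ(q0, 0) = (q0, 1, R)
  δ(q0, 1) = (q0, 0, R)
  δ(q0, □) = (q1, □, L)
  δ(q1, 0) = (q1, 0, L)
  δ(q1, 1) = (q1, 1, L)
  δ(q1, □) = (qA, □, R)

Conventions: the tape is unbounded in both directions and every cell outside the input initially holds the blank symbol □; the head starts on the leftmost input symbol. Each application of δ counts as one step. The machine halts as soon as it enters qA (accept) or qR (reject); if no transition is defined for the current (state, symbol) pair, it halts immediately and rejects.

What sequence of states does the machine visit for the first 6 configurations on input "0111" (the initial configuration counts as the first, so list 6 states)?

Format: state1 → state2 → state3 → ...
Step 0: [q0]0111 (head at position 0)
Step 1: δ(q0, 0) = (q0, 1, R)  ⊢  1[q0]111 (head at position 1)
Step 2: δ(q0, 1) = (q0, 0, R)  ⊢  10[q0]11 (head at position 2)
Step 3: δ(q0, 1) = (q0, 0, R)  ⊢  100[q0]1 (head at position 3)
Step 4: δ(q0, 1) = (q0, 0, R)  ⊢  1000[q0]□ (head at position 4)
Step 5: δ(q0, □) = (q1, □, L)  ⊢  100[q1]0□ (head at position 3)
Reading off the states of these 6 configurations: q0 → q0 → q0 → q0 → q0 → q1

Final answer: q0 → q0 → q0 → q0 → q0 → q1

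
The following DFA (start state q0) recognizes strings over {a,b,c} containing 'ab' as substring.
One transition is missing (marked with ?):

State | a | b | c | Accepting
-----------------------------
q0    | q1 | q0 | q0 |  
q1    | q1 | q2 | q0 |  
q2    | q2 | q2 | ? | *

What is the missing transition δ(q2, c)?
q2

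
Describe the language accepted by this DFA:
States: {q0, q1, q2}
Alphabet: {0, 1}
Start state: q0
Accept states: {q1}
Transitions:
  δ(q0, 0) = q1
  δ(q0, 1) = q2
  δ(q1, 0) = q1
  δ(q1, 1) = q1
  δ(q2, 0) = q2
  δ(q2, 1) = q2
Analyzing the DFA structure:
Start state: q0
Accept states: {q1}
Interpreting what each state remembers (checking against the transitions):
  q0: nothing has been read yet
  q1: the first symbol was 0
  q2: the first symbol was 1 (trap state)
  δ(q0, 0): in q0 (nothing has been read yet), after reading 0 we have: the first symbol was 0 → q1
  δ(q0, 1): in q0 (nothing has been read yet), after reading 1 we have: the first symbol was 1 (trap state) → q2
  δ(q1, 0): in q1 (the first symbol was 0), after reading 0 we have: the first symbol was 0 → q1
  δ(q1, 1): in q1 (the first symbol was 0), after reading 1 we have: the first symbol was 0 → q1
  δ(q2, 0): in q2 (the first symbol was 1 (trap state)), after reading 0 we have: the first symbol was 1 (trap state) → q2
  δ(q2, 1): in q2 (the first symbol was 1 (trap state)), after reading 1 we have: the first symbol was 1 (trap state) → q2
A string is accepted iff it ends in {q1}, i.e. the first symbol was 0.
Language: All binary strings starting with 0

Final answer: All binary strings starting with 0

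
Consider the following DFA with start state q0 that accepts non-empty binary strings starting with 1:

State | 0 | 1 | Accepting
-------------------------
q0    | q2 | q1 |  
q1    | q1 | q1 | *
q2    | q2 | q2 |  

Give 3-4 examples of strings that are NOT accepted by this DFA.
Any strings that end in a non-accepting state work; for example:
"00": q0 → q2 → q2; q2 is not accepting → rejected
"01": q0 → q2 → q2; q2 is not accepting → rejected
"010": q0 → q2 → q2 → q2; q2 is not accepting → rejected
"0000": q0 → q2 → q2 → q2 → q2; q2 is not accepting → rejected

Final answer: "00", "01", "010", "0000"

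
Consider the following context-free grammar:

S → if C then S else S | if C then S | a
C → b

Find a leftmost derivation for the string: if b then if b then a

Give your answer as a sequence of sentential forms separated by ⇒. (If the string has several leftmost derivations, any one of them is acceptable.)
Start with S.
Step 1: the leftmost non-terminal is S; apply S → if C then S:  if C then S
Step 2: the leftmost non-terminal is C; apply C → b:  if b then S
Step 3: the leftmost non-terminal is S; apply S → if C then S:  if b then if C then S
Step 4: the leftmost non-terminal is C; apply C → b:  if b then if b then S
Step 5: the leftmost non-terminal is S; apply S → a:  if b then if b then a

Final answer: S ⇒ if C then S ⇒ if b then S ⇒ if b then if C then S ⇒ if b then if b then S ⇒ if b then if b then a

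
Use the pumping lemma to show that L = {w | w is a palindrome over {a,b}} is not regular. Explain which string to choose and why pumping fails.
Language: L = {w | w is a palindrome over {a,b}} (strings that read the same forwards and backwards)
Step 1: Assume for contradiction that L is regular, with pumping length p.
Step 2: Choose s = a^p b a^p. Then s ∈ L (it reads the same forwards and backwards) and |s| ≥ p.
Step 3: Consider any decomposition s = xyz with |xy| ≤ p and |y| > 0. Since |xy| ≤ p and the first p symbols of s are all a's, y = a^k for some k with 1 ≤ k ≤ p.
Step 4: Pumping up (i = 2): xy²z = a^(p+k) b a^p. Its reverse is a^p b a^(p+k) ≠ a^(p+k) b a^p (the single b is no longer in the middle), so xy²z is not a palindrome and xy²z ∉ L.
This contradicts the pumping lemma, so L is not regular.

Final answer: Choose s = a^p b a^p. Since |xy| ≤ p, y = a^k with k ≥ 1. Then xy²z = a^(p+k) b a^p is not a palindrome, so ∉ L.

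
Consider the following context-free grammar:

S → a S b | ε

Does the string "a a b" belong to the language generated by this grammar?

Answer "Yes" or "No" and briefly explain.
Every derivation applies S → a S b some number n of times and then S → ε, producing a^n b^n with equally many a's and b's. The string a a b has two a's but only one b, so it cannot be derived.

Final answer: No - no valid derivation exists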